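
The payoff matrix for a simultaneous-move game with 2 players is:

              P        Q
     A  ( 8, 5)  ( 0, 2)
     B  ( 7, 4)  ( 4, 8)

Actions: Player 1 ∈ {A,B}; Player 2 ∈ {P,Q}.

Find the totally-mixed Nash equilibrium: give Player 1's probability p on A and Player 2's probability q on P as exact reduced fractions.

P1 indiff ⇒ q·8+(1-q)·0 = q·7+(1-q)·4 ⇒ q(1) = (1-q)(4) ⇒ q = 4/5
P2 indiff ⇒ p·5+(1-p)·4 = p·2+(1-p)·8 ⇒ p(3) = (1-p)(4) ⇒ p = 4/7

P1 mixes 4/7 on A; P2 mixes 4/5 on P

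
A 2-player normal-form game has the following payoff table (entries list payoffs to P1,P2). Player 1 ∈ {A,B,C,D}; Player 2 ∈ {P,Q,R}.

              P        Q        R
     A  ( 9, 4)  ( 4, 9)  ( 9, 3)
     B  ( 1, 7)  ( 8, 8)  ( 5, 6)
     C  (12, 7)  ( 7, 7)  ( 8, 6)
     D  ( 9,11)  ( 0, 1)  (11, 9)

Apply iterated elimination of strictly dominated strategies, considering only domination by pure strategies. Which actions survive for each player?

P2 drop R (P beats it: A:4>3 B:7>6 C:7>6 D:11>9)
P1 drop A (C beats it: P:12>9 Q:7>4)
P1 drop D (C beats it: P:12>9 Q:7>0)
P1→{B,C} P2→{P,Q}

Remaining: P1:{B,C} P2:{P,Q}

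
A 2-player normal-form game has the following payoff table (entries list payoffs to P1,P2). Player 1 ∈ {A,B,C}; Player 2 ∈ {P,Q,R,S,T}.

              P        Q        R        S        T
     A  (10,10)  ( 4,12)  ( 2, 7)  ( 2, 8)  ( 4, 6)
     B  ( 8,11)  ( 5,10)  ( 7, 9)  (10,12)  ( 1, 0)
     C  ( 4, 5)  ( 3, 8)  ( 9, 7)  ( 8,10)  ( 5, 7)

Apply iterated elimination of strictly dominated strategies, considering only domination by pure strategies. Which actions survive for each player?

P2 drop R (Q beats it: A:12>7 B:10>9 C:8>7)
P2 drop T (Q beats it: A:12>6 B:10>0 C:8>7)
P1 drop C (B beats it: P:8>4 Q:5>3 S:10>8)
P1→{A,B} P2→{P,Q,S}

Remaining: P1:{A,B} P2:{P,Q,S}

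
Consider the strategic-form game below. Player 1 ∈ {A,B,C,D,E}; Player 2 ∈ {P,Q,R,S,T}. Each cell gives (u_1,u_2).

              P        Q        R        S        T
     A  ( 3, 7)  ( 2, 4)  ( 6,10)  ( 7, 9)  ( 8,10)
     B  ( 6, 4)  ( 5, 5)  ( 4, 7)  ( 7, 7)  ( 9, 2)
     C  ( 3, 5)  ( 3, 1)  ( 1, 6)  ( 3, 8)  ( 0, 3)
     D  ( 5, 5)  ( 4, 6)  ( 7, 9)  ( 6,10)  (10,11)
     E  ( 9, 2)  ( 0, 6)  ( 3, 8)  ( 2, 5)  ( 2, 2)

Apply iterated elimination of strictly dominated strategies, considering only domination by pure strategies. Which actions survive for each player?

IESDS → P1:{A,B,D} P2:{R,S,T}

P1 drop C (B beats it: P:6>3 Q:5>3 R:4>1 S:7>3 T:9>0)
P2 drop P (R beats it: A:10>7 B:7>4 D:9>5 E:8>2)
P1 drop E (A beats it: Q:2>0 R:6>3 S:7>2 T:8>2)
P2 drop Q (R beats it: A:10>4 B:7>5 D:9>6)
P1→{A,B,D} P2→{R,S,T}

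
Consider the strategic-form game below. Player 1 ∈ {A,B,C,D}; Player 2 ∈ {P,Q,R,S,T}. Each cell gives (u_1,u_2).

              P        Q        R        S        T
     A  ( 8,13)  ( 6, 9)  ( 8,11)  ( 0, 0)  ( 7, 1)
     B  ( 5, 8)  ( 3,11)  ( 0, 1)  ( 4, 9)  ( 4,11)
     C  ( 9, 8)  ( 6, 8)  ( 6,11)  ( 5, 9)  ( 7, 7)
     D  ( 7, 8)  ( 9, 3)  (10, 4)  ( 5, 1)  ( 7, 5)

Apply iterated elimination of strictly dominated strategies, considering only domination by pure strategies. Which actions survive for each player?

P1 drop B (C beats it: P:9>5 Q:6>3 R:6>0 S:5>4 T:7>4)
P2 drop Q (R beats it: A:11>9 C:11>8 D:4>3)
P2 drop S (R beats it: A:11>0 C:11>9 D:4>1)
P2 drop T (P beats it: A:13>1 C:8>7 D:8>5)
P1→{A,C,D} P2→{P,R}

Survivors P1:{A,C,D} P2:{P,R}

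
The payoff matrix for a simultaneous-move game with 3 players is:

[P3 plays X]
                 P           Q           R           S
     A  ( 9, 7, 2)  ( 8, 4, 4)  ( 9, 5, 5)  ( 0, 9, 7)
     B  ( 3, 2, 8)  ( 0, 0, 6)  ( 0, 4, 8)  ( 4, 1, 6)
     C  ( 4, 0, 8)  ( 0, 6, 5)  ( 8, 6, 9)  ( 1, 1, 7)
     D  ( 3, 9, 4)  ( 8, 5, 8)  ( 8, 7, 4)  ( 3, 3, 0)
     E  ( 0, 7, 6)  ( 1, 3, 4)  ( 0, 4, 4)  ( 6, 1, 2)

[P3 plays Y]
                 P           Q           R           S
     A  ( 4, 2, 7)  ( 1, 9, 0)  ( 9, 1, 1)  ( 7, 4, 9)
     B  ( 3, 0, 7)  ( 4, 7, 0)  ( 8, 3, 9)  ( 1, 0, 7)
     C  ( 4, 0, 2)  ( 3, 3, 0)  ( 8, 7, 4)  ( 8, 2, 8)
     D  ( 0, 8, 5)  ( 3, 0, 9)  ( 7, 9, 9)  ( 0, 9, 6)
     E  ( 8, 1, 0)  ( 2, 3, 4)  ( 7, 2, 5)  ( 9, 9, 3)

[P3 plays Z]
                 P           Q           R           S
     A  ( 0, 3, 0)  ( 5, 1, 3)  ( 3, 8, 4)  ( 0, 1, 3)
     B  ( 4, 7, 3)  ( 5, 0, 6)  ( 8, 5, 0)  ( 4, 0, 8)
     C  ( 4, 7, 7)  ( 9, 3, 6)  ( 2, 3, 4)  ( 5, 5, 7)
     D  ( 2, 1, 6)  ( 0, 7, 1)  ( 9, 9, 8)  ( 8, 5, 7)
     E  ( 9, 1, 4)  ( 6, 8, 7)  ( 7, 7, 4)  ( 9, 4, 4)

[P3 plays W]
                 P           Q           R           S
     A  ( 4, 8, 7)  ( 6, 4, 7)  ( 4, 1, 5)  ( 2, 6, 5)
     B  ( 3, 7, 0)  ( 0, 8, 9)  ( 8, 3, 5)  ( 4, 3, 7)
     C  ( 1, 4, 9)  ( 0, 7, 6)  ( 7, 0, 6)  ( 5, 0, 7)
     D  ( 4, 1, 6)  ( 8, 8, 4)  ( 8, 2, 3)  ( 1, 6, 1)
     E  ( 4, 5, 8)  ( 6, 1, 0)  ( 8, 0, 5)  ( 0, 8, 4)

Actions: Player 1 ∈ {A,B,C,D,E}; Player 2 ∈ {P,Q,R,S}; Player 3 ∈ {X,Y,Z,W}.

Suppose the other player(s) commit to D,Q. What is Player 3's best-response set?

argmax u_3 = {Y}

u_3(X vs D,Q) = 8
u_3(Y vs D,Q) = 9
u_3(Z vs D,Q) = 1
u_3(W vs D,Q) = 4
max payoff 9 at {Y}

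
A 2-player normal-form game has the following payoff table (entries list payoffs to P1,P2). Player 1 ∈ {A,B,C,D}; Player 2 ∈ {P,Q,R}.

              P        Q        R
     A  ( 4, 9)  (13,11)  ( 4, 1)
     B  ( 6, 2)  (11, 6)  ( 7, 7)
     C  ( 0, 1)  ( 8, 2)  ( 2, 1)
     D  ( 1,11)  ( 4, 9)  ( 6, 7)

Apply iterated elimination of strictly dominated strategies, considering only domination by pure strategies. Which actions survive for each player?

Remaining: P1:{A,B} P2:{Q,R}

P1 drop C (A beats it: P:4>0 Q:13>8 R:4>2)
P1 drop D (B beats it: P:6>1 Q:11>4 R:7>6)
P2 drop P (Q beats it: A:11>9 B:6>2)
P1→{A,B} P2→{Q,R}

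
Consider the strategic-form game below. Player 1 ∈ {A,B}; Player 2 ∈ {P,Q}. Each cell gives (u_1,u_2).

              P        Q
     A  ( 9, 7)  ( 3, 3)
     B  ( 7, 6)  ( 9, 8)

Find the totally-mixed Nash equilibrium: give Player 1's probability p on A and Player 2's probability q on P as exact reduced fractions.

P1 indiff ⇒ q·9+(1-q)·3 = q·7+(1-q)·9 ⇒ q(2) = (1-q)(6) ⇒ q = 3/4
P2 indiff ⇒ p·7+(1-p)·6 = p·3+(1-p)·8 ⇒ p(4) = (1-p)(2) ⇒ p = 1/3

P1 mixes 1/3 on A; P2 mixes 3/4 on P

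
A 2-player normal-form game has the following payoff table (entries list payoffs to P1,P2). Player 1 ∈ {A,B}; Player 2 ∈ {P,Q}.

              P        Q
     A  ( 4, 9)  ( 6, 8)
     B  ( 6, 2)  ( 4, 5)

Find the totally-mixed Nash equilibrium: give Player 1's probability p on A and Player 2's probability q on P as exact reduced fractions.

P1 mixes 3/4 on A; P2 mixes 1/2 on P

P1 indiff ⇒ q·4+(1-q)·6 = q·6+(1-q)·4 ⇒ q(-2) = (1-q)(-2) ⇒ q = 1/2
P2 indiff ⇒ p·9+(1-p)·2 = p·8+(1-p)·5 ⇒ p(1) = (1-p)(3) ⇒ p = 3/4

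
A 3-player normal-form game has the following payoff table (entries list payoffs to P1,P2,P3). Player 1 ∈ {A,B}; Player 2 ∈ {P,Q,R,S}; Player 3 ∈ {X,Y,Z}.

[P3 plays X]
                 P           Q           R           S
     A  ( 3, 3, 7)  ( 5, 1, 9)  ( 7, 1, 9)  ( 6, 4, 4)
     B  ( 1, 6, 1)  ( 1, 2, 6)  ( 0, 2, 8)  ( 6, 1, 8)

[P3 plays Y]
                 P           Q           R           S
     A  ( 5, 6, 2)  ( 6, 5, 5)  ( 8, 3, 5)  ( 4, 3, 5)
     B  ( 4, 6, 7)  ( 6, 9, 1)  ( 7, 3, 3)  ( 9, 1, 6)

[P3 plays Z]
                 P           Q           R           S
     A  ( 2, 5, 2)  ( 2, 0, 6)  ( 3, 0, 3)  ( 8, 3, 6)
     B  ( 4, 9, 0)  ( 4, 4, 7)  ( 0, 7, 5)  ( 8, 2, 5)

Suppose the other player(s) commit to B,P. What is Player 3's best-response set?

argmax u_3 = {Y}

u_3(X vs B,P) = 1
u_3(Y vs B,P) = 7
u_3(Z vs B,P) = 0
max payoff 7 at {Y}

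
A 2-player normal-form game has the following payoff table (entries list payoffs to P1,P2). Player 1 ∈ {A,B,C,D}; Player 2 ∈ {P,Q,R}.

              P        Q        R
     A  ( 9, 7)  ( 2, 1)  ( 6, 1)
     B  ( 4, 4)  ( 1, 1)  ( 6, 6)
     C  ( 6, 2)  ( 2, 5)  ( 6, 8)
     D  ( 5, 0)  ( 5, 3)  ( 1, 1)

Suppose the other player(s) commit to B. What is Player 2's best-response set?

argmax u_2 = {R}

u_2(P vs B) = 4
u_2(Q vs B) = 1
u_2(R vs B) = 6
max payoff 6 at {R}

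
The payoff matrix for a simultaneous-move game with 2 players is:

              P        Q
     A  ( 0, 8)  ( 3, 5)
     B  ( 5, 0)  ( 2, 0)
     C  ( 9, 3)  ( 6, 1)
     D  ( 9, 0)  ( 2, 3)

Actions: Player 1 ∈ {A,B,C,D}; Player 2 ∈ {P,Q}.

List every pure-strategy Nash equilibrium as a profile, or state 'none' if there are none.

(A,P): not NE [P1→D gives 9>0]
(A,Q): not NE [P1→C gives 6>3; P2→P gives 8>5]
(B,P): not NE [P1→D gives 9>5]
(B,Q): not NE [P1→C gives 6>2]
(C,P): NE
(C,Q): not NE [P2→P gives 3>1]
(D,P): not NE [P2→Q gives 3>0]
(D,Q): not NE [P1→C gives 6>2]

PSNE = {(C,P)}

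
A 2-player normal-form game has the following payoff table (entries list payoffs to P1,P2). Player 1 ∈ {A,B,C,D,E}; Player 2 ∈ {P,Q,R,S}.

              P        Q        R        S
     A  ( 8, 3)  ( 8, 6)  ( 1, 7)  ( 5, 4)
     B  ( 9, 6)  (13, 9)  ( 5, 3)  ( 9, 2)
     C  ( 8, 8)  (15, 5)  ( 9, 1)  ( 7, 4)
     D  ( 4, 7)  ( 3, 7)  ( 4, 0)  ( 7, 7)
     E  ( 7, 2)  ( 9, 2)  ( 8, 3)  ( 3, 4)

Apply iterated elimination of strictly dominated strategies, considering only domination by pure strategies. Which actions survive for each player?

Survivors P1:{B,C} P2:{P,Q}

P1 drop A (B beats it: P:9>8 Q:13>8 R:5>1 S:9>5)
P1 drop D (B beats it: P:9>4 Q:13>3 R:5>4 S:9>7)
P1 drop E (C beats it: P:8>7 Q:15>9 R:9>8 S:7>3)
P2 drop R (P beats it: B:6>3 C:8>1)
P2 drop S (P beats it: B:6>2 C:8>4)
P1→{B,C} P2→{P,Q}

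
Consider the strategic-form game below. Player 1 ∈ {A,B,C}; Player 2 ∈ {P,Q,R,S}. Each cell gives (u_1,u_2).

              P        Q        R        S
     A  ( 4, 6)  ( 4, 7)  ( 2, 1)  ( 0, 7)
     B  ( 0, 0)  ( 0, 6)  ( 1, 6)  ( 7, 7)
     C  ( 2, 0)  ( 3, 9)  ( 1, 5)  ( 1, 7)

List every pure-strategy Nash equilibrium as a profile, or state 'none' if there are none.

NE set: (A,Q), (B,S)

(A,P): not NE [P2→S gives 7>6]
(A,Q): NE
(A,R): not NE [P2→S gives 7>1]
(A,S): not NE [P1→B gives 7>0]
(B,P): not NE [P1→A gives 4>0; P2→S gives 7>0]
(B,Q): not NE [P1→A gives 4>0; P2→S gives 7>6]
(B,R): not NE [P1→A gives 2>1; P2→S gives 7>6]
(B,S): NE
(C,P): not NE [P1→A gives 4>2; P2→Q gives 9>0]
(C,Q): not NE [P1→A gives 4>3]
(C,R): not NE [P1→A gives 2>1; P2→Q gives 9>5]
(C,S): not NE [P1→B gives 7>1; P2→Q gives 9>7]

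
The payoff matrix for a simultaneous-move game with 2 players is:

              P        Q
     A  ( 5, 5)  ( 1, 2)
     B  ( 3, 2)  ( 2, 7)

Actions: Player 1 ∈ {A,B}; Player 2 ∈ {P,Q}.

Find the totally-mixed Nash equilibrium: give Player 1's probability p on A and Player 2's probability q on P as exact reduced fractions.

P1 indiff ⇒ q·5+(1-q)·1 = q·3+(1-q)·2 ⇒ q(2) = (1-q)(1) ⇒ q = 1/3
P2 indiff ⇒ p·5+(1-p)·2 = p·2+(1-p)·7 ⇒ p(3) = (1-p)(5) ⇒ p = 5/8

P1 mixes 5/8 on A; P2 mixes 1/3 on P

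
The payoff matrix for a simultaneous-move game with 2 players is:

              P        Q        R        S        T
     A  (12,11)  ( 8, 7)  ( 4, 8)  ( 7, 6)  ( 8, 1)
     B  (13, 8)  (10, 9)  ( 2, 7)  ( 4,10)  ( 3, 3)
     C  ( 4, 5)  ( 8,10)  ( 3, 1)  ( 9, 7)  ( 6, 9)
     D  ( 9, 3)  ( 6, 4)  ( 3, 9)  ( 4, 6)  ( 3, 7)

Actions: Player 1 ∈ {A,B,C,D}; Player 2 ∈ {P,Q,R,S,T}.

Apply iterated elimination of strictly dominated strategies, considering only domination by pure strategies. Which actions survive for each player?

P1 drop D (A beats it: P:12>9 Q:8>6 R:4>3 S:7>4 T:8>3)
P2 drop R (P beats it: A:11>8 B:8>7 C:5>1)
P2 drop T (Q beats it: A:7>1 B:9>3 C:10>9)
P1→{A,B,C} P2→{P,Q,S}

Remaining: P1:{A,B,C} P2:{P,Q,S}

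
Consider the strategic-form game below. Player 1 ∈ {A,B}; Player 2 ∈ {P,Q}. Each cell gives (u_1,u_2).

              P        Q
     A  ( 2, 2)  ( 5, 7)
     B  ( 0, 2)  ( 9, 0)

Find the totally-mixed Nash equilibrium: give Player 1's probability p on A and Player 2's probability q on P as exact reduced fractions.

P1 indiff ⇒ q·2+(1-q)·5 = q·0+(1-q)·9 ⇒ q(2) = (1-q)(4) ⇒ q = 2/3
P2 indiff ⇒ p·2+(1-p)·2 = p·7+(1-p)·0 ⇒ p(-5) = (1-p)(-2) ⇒ p = 2/7

P1 mixes 2/7 on A; P2 mixes 2/3 on P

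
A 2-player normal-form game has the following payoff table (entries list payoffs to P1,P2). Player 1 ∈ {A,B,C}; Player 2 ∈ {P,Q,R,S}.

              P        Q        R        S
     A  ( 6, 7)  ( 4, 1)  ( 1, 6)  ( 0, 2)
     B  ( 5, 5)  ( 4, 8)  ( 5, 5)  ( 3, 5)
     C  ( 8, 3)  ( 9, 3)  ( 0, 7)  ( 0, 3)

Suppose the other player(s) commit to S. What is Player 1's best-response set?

argmax u_1 = {B}

u_1(A vs S) = 0
u_1(B vs S) = 3
u_1(C vs S) = 0
max payoff 3 at {B}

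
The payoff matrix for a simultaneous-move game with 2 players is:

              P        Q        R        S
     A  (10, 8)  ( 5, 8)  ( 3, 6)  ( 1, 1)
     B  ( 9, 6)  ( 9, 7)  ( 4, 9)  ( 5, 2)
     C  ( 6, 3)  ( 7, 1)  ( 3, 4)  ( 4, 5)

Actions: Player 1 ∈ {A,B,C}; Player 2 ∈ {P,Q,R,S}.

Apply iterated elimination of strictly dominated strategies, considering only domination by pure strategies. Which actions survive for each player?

Survivors P1:{A,B} P2:{P,Q,R}

P1 drop C (B beats it: P:9>6 Q:9>7 R:4>3 S:5>4)
P2 drop S (P beats it: A:8>1 B:6>2)
P1→{A,B} P2→{P,Q,R}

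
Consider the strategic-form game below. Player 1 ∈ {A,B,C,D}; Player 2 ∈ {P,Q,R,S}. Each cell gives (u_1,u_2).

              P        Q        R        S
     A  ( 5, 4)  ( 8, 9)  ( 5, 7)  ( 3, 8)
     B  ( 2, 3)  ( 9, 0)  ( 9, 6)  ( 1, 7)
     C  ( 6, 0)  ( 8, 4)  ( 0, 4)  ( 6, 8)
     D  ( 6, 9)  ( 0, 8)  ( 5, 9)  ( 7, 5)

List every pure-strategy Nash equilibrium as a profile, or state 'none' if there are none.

(A,P): not NE [P1→D gives 6>5; P2→Q gives 9>4]
(A,Q): not NE [P1→B gives 9>8]
(A,R): not NE [P1→B gives 9>5; P2→Q gives 9>7]
(A,S): not NE [P1→D gives 7>3; P2→Q gives 9>8]
(B,P): not NE [P1→D gives 6>2; P2→S gives 7>3]
(B,Q): not NE [P2→S gives 7>0]
(B,R): not NE [P2→S gives 7>6]
(B,S): not NE [P1→D gives 7>1]
(C,P): not NE [P2→S gives 8>0]
(C,Q): not NE [P1→B gives 9>8; P2→S gives 8>4]
(C,R): not NE [P1→B gives 9>0; P2→S gives 8>4]
(C,S): not NE [P1→D gives 7>6]
(D,P): NE
(D,Q): not NE [P1→B gives 9>0; P2→R gives 9>8]
(D,R): not NE [P1→B gives 9>5]
(D,S): not NE [P2→R gives 9>5]

PSNE = {(D,P)}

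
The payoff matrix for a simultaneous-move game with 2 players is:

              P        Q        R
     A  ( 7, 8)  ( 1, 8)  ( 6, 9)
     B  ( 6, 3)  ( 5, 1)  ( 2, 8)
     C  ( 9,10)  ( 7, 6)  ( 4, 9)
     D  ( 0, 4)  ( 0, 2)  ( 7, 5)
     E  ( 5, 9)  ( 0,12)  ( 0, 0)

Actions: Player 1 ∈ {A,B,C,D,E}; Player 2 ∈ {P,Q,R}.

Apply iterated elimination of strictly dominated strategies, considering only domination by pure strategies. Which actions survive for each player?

P1 drop B (C beats it: P:9>6 Q:7>5 R:4>2)
P1 drop E (A beats it: P:7>5 Q:1>0 R:6>0)
P2 drop Q (R beats it: A:9>8 C:9>6 D:5>2)
P1→{A,C,D} P2→{P,R}

IESDS → P1:{A,C,D} P2:{P,R}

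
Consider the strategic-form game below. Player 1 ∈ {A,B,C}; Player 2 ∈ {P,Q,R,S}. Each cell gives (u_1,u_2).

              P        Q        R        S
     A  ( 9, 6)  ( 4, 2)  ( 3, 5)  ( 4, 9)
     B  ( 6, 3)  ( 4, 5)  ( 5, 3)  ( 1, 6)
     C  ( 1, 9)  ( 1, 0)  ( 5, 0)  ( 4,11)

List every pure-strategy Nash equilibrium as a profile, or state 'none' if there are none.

PSNE = {(A,S), (C,S)}

(A,P): not NE [P2→S gives 9>6]
(A,Q): not NE [P2→S gives 9>2]
(A,R): not NE [P1→C gives 5>3; P2→S gives 9>5]
(A,S): NE
(B,P): not NE [P1→A gives 9>6; P2→S gives 6>3]
(B,Q): not NE [P2→S gives 6>5]
(B,R): not NE [P2→S gives 6>3]
(B,S): not NE [P1→C gives 4>1]
(C,P): not NE [P1→A gives 9>1; P2→S gives 11>9]
(C,Q): not NE [P1→B gives 4>1; P2→S gives 11>0]
(C,R): not NE [P2→S gives 11>0]
(C,S): NE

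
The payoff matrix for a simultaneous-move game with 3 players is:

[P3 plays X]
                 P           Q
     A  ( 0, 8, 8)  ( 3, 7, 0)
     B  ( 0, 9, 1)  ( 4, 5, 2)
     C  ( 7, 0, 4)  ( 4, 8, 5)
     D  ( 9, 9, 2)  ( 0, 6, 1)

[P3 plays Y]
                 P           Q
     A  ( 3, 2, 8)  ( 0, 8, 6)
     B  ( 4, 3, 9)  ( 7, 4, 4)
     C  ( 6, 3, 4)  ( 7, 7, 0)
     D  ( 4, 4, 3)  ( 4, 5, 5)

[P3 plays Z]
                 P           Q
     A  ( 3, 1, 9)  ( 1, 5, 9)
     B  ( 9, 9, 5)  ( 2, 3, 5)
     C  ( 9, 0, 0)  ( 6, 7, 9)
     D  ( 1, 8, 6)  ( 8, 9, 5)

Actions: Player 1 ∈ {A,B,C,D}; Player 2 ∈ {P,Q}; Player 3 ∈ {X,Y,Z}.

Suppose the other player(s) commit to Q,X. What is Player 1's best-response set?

argmax u_1 = {B,C}

u_1(A vs Q,X) = 3
u_1(B vs Q,X) = 4
u_1(C vs Q,X) = 4
u_1(D vs Q,X) = 0
max payoff 4 at {B,C}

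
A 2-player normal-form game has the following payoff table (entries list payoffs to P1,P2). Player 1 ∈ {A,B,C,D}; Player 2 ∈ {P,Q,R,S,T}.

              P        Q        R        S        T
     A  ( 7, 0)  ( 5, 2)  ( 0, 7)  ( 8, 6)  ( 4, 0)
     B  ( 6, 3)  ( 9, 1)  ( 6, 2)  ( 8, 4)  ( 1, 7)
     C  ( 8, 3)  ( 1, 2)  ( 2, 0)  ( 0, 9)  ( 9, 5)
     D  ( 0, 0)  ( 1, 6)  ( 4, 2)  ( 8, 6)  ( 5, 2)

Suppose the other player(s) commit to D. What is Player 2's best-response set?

u_2(P vs D) = 0
u_2(Q vs D) = 6
u_2(R vs D) = 2
u_2(S vs D) = 6
u_2(T vs D) = 2
max payoff 6 at {Q,S}

P2 best: {Q,S}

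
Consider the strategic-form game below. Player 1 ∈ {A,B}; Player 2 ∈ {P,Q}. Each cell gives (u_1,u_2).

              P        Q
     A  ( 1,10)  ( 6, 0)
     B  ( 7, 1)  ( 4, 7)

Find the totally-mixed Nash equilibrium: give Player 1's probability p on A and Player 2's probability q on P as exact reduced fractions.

P1 indiff ⇒ q·1+(1-q)·6 = q·7+(1-q)·4 ⇒ q(-6) = (1-q)(-2) ⇒ q = 1/4
P2 indiff ⇒ p·10+(1-p)·1 = p·0+(1-p)·7 ⇒ p(10) = (1-p)(6) ⇒ p = 3/8

P1 mixes 3/8 on A; P2 mixes 1/4 on P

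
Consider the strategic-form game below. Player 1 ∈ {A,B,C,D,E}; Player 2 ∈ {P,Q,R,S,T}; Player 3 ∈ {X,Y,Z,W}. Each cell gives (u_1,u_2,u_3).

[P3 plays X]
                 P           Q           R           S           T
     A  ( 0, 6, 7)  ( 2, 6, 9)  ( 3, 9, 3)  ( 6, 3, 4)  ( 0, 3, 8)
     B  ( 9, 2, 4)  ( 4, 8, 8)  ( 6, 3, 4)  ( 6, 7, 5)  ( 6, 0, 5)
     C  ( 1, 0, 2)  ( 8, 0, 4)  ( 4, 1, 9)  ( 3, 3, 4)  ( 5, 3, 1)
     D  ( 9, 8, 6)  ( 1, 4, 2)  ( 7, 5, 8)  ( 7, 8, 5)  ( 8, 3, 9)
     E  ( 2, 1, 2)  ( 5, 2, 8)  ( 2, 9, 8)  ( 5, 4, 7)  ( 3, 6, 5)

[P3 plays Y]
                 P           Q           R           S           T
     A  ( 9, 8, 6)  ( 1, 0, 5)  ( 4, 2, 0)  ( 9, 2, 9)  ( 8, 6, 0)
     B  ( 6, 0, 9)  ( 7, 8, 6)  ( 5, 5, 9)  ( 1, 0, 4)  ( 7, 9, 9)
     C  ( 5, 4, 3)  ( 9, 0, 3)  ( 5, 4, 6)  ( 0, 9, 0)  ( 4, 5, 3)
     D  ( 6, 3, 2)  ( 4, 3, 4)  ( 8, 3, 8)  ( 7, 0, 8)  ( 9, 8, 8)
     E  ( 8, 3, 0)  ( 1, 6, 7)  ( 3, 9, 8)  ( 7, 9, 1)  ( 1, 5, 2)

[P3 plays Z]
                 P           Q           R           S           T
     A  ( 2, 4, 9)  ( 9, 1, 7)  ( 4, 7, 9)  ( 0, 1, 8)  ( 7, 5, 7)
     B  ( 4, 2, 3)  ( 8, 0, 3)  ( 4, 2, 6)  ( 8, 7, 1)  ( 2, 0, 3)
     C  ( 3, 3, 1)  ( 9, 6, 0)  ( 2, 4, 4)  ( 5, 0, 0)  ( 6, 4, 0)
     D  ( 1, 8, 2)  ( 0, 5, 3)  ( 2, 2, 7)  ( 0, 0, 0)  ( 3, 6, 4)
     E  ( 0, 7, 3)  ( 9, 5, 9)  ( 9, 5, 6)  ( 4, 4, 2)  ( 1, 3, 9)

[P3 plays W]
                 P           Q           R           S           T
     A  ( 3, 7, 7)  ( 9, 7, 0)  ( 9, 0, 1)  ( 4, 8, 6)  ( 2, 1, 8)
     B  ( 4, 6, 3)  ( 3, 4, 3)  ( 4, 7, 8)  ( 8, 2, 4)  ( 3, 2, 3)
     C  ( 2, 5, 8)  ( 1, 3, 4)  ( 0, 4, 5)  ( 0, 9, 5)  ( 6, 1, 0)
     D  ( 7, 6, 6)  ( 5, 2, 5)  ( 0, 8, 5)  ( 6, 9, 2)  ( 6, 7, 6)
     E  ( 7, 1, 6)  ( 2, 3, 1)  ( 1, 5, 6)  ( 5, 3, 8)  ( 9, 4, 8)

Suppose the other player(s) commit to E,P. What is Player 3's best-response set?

P3 best: {W}

u_3(X vs E,P) = 2
u_3(Y vs E,P) = 0
u_3(Z vs E,P) = 3
u_3(W vs E,P) = 6
max payoff 6 at {W}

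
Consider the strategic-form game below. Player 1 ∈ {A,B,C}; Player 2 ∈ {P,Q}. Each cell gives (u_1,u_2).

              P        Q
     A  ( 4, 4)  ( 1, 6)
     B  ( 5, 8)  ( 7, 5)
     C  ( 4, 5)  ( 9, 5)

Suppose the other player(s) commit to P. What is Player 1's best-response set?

u_1(A vs P) = 4
u_1(B vs P) = 5
u_1(C vs P) = 4
max payoff 5 at {B}

BR_1 = {B}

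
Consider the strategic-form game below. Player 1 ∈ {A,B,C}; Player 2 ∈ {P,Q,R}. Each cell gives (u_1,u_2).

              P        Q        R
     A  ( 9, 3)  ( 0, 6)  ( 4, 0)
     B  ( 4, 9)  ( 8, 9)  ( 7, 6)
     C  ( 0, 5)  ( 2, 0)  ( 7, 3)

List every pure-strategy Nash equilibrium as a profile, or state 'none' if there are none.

PSNE = {(B,Q)}

(A,P): not NE [P2→Q gives 6>3]
(A,Q): not NE [P1→B gives 8>0]
(A,R): not NE [P1→C gives 7>4; P2→Q gives 6>0]
(B,P): not NE [P1→A gives 9>4]
(B,Q): NE
(B,R): not NE [P2→Q gives 9>6]
(C,P): not NE [P1→A gives 9>0]
(C,Q): not NE [P1→B gives 8>2; P2→P gives 5>0]
(C,R): not NE [P2→P gives 5>3]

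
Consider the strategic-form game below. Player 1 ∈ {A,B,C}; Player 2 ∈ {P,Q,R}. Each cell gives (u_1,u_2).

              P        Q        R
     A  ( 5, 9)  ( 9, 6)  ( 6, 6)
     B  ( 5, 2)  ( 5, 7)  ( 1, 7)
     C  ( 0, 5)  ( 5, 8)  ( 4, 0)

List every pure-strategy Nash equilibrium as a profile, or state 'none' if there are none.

PSNE = {(A,P)}

(A,P): NE
(A,Q): not NE [P2→P gives 9>6]
(A,R): not NE [P2→P gives 9>6]
(B,P): not NE [P2→R gives 7>2]
(B,Q): not NE [P1→A gives 9>5]
(B,R): not NE [P1→A gives 6>1]
(C,P): not NE [P1→B gives 5>0; P2→Q gives 8>5]
(C,Q): not NE [P1→A gives 9>5]
(C,R): not NE [P1→A gives 6>4; P2→Q gives 8>0]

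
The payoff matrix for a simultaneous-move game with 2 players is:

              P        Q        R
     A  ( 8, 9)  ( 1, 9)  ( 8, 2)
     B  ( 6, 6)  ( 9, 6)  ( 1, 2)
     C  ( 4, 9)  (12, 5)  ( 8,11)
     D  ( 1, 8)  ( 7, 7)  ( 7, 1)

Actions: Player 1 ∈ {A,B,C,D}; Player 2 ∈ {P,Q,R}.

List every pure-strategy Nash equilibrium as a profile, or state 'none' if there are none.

(A,P): NE
(A,Q): not NE [P1→C gives 12>1]
(A,R): not NE [P2→Q gives 9>2]
(B,P): not NE [P1→A gives 8>6]
(B,Q): not NE [P1→C gives 12>9]
(B,R): not NE [P1→C gives 8>1; P2→Q gives 6>2]
(C,P): not NE [P1→A gives 8>4; P2→R gives 11>9]
(C,Q): not NE [P2→R gives 11>5]
(C,R): NE
(D,P): not NE [P1→A gives 8>1]
(D,Q): not NE [P1→C gives 12>7; P2→P gives 8>7]
(D,R): not NE [P1→C gives 8>7; P2→P gives 8>1]

PSNE = {(A,P), (C,R)}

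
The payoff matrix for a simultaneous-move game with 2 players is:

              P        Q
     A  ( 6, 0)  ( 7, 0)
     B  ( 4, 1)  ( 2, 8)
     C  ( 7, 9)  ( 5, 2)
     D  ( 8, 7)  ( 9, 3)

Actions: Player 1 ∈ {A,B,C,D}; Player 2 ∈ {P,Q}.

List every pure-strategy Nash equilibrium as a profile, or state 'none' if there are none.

(A,P): not NE [P1→D gives 8>6]
(A,Q): not NE [P1→D gives 9>7]
(B,P): not NE [P1→D gives 8>4; P2→Q gives 8>1]
(B,Q): not NE [P1→D gives 9>2]
(C,P): not NE [P1→D gives 8>7]
(C,Q): not NE [P1→D gives 9>5; P2→P gives 9>2]
(D,P): NE
(D,Q): not NE [P2→P gives 7>3]

PSNE = {(D,P)}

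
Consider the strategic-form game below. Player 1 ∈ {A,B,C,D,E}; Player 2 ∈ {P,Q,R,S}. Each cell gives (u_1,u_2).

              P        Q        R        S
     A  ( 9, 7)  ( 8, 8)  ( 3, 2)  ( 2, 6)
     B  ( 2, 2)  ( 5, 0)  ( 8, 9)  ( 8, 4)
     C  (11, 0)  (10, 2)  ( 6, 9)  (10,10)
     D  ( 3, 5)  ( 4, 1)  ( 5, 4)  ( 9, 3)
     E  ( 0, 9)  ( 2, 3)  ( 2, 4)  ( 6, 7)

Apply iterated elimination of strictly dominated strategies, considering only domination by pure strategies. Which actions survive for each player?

P1 drop A (C beats it: P:11>9 Q:10>8 R:6>3 S:10>2)
P1 drop D (C beats it: P:11>3 Q:10>4 R:6>5 S:10>9)
P1 drop E (B beats it: P:2>0 Q:5>2 R:8>2 S:8>6)
P2 drop P (R beats it: B:9>2 C:9>0)
P2 drop Q (R beats it: B:9>0 C:9>2)
P1→{B,C} P2→{R,S}

Survivors P1:{B,C} P2:{R,S}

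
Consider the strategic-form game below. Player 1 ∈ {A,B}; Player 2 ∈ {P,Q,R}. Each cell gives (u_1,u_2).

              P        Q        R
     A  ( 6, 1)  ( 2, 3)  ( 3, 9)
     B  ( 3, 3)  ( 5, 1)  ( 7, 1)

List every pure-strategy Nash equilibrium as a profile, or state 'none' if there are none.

Equilibria: none

(A,P): not NE [P2→R gives 9>1]
(A,Q): not NE [P1→B gives 5>2; P2→R gives 9>3]
(A,R): not NE [P1→B gives 7>3]
(B,P): not NE [P1→A gives 6>3]
(B,Q): not NE [P2→P gives 3>1]
(B,R): not NE [P2→P gives 3>1]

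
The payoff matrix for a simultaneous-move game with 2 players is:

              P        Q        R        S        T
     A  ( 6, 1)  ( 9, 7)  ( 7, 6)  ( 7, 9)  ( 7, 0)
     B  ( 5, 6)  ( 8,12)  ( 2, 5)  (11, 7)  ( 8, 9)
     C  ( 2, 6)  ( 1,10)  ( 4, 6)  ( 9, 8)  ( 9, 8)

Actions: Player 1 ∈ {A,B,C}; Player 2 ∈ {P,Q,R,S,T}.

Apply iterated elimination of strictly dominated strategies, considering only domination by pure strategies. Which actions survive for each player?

Remaining: P1:{A,B} P2:{Q,S}

P2 drop P (Q beats it: A:7>1 B:12>6 C:10>6)
P2 drop R (Q beats it: A:7>6 B:12>5 C:10>6)
P2 drop T (Q beats it: A:7>0 B:12>9 C:10>8)
P1 drop C (B beats it: Q:8>1 S:11>9)
P1→{A,B} P2→{Q,S}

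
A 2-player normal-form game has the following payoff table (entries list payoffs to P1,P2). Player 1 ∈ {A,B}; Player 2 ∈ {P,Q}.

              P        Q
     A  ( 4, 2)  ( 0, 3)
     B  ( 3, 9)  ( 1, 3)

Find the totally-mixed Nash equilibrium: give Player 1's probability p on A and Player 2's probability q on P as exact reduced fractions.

P1 indiff ⇒ q·4+(1-q)·0 = q·3+(1-q)·1 ⇒ q(1) = (1-q)(1) ⇒ q = 1/2
P2 indiff ⇒ p·2+(1-p)·9 = p·3+(1-p)·3 ⇒ p(-1) = (1-p)(-6) ⇒ p = 6/7

p=6/7, q=1/2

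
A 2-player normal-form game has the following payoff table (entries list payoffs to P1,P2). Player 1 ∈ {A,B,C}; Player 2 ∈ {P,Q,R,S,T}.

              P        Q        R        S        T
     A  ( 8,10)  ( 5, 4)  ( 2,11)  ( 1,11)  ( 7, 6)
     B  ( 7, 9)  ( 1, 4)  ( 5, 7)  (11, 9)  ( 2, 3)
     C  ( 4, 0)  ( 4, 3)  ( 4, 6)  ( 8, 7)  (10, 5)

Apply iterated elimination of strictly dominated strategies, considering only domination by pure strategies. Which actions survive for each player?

P2 drop Q (R beats it: A:11>4 B:7>4 C:6>3)
P2 drop T (R beats it: A:11>6 B:7>3 C:6>5)
P1 drop C (B beats it: P:7>4 R:5>4 S:11>8)
P1→{A,B} P2→{P,R,S}

IESDS → P1:{A,B} P2:{P,R,S}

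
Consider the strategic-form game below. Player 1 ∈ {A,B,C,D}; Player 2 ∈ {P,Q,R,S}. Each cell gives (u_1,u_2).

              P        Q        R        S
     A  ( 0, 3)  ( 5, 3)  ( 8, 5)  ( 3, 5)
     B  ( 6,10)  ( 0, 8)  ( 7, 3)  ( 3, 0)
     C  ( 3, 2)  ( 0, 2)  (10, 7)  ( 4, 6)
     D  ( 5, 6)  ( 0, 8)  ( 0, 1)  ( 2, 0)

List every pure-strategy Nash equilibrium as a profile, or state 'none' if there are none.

(A,P): not NE [P1→B gives 6>0; P2→S gives 5>3]
(A,Q): not NE [P2→S gives 5>3]
(A,R): not NE [P1→C gives 10>8]
(A,S): not NE [P1→C gives 4>3]
(B,P): NE
(B,Q): not NE [P1→A gives 5>0; P2→P gives 10>8]
(B,R): not NE [P1→C gives 10>7; P2→P gives 10>3]
(B,S): not NE [P1→C gives 4>3; P2→P gives 10>0]
(C,P): not NE [P1→B gives 6>3; P2→R gives 7>2]
(C,Q): not NE [P1→A gives 5>0; P2→R gives 7>2]
(C,R): NE
(C,S): not NE [P2→R gives 7>6]
(D,P): not NE [P1→B gives 6>5; P2→Q gives 8>6]
(D,Q): not NE [P1→A gives 5>0]
(D,R): not NE [P1→C gives 10>0; P2→Q gives 8>1]
(D,S): not NE [P1→C gives 4>2; P2→Q gives 8>0]

PSNE = {(B,P), (C,R)}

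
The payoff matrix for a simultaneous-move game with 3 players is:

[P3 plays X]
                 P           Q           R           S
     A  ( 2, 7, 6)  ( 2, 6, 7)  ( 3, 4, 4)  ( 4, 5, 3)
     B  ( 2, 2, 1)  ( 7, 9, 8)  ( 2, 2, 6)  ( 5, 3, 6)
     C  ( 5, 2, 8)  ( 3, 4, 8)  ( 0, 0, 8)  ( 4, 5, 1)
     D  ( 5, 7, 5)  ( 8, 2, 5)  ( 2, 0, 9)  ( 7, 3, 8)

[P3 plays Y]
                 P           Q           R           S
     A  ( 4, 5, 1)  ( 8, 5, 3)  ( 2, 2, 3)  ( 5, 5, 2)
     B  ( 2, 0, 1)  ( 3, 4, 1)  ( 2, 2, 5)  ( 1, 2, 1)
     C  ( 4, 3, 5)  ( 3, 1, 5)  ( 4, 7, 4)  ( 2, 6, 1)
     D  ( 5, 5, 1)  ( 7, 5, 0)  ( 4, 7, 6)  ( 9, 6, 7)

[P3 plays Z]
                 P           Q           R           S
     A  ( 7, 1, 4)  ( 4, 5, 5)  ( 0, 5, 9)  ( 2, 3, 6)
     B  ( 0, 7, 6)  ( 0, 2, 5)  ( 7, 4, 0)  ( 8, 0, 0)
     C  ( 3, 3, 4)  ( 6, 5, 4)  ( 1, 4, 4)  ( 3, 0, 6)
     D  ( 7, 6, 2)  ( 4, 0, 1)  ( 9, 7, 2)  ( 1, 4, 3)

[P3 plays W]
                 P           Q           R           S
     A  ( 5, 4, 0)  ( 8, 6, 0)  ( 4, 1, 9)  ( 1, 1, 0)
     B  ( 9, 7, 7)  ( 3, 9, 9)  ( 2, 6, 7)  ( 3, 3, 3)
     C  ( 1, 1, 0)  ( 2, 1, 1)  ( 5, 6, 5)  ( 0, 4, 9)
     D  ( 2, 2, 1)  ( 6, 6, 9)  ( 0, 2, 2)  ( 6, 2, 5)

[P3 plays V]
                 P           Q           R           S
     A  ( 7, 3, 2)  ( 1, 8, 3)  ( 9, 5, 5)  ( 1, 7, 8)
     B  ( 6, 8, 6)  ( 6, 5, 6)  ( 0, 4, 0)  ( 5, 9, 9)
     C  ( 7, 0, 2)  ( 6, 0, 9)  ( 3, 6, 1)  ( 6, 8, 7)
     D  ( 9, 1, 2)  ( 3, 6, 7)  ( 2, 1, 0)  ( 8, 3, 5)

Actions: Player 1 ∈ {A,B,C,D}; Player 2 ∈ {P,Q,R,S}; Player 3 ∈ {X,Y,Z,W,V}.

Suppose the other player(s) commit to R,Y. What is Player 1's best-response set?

P1 best: {C,D}

u_1(A vs R,Y) = 2
u_1(B vs R,Y) = 2
u_1(C vs R,Y) = 4
u_1(D vs R,Y) = 4
max payoff 4 at {C,D}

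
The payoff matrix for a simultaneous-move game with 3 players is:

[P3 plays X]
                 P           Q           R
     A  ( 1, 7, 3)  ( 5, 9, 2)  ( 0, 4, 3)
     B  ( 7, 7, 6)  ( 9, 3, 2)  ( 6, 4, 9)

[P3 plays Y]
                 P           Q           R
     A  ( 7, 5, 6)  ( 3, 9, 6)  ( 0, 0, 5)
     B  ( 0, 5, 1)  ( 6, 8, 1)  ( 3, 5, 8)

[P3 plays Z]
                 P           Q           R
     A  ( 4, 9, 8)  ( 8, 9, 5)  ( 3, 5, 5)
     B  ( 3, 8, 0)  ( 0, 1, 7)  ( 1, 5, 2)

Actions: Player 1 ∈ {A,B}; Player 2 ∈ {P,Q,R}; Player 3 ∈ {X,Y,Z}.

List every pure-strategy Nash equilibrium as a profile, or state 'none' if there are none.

PSNE = {(A,P,Z), (B,P,X)}

(A,P,X): not NE [P1→B gives 7>1; P2→Q gives 9>7; P3→Z gives 8>3]
(A,P,Y): not NE [P2→Q gives 9>5; P3→Z gives 8>6]
(A,P,Z): NE
(A,Q,X): not NE [P1→B gives 9>5; P3→Y gives 6>2]
(A,Q,Y): not NE [P1→B gives 6>3]
(A,Q,Z): not NE [P3→Y gives 6>5]
(A,R,X): not NE [P1→B gives 6>0; P2→Q gives 9>4; P3→Z gives 5>3]
(A,R,Y): not NE [P1→B gives 3>0; P2→Q gives 9>0]
(A,R,Z): not NE [P2→Q gives 9>5]
(B,P,X): NE
(B,P,Y): not NE [P1→A gives 7>0; P2→Q gives 8>5; P3→X gives 6>1]
(B,P,Z): not NE [P1→A gives 4>3; P3→X gives 6>0]
(B,Q,X): not NE [P2→P gives 7>3; P3→Z gives 7>2]
(B,Q,Y): not NE [P3→Z gives 7>1]
(B,Q,Z): not NE [P1→A gives 8>0; P2→P gives 8>1]
(B,R,X): not NE [P2→P gives 7>4]
(B,R,Y): not NE [P2→Q gives 8>5; P3→X gives 9>8]
(B,R,Z): not NE [P1→A gives 3>1; P2→P gives 8>5; P3→X gives 9>2]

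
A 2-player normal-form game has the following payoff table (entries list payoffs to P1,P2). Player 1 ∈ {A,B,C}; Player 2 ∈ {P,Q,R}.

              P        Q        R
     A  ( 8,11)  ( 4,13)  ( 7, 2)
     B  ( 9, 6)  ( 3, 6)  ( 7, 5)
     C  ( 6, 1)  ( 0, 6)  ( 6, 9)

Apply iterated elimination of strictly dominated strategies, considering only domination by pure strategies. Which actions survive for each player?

P1 drop C (A beats it: P:8>6 Q:4>0 R:7>6)
P2 drop R (P beats it: A:11>2 B:6>5)
P1→{A,B} P2→{P,Q}

Survivors P1:{A,B} P2:{P,Q}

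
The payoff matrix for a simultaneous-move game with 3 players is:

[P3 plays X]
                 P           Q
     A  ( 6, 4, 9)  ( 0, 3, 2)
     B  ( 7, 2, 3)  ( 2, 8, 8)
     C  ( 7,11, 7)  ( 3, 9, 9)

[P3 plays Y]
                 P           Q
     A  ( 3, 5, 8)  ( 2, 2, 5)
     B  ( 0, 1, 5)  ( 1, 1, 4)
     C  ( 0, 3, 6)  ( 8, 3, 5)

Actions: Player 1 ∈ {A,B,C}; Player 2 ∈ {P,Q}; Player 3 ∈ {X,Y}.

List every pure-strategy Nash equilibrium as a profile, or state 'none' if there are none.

(A,P,X): not NE [P1→C gives 7>6]
(A,P,Y): not NE [P3→X gives 9>8]
(A,Q,X): not NE [P1→C gives 3>0; P2→P gives 4>3; P3→Y gives 5>2]
(A,Q,Y): not NE [P1→C gives 8>2; P2→P gives 5>2]
(B,P,X): not NE [P2→Q gives 8>2; P3→Y gives 5>3]
(B,P,Y): not NE [P1→A gives 3>0]
(B,Q,X): not NE [P1→C gives 3>2]
(B,Q,Y): not NE [P1→C gives 8>1; P3→X gives 8>4]
(C,P,X): NE
(C,P,Y): not NE [P1→A gives 3>0; P3→X gives 7>6]
(C,Q,X): not NE [P2→P gives 11>9]
(C,Q,Y): not NE [P3→X gives 9>5]

Nash profiles: (C,P,X)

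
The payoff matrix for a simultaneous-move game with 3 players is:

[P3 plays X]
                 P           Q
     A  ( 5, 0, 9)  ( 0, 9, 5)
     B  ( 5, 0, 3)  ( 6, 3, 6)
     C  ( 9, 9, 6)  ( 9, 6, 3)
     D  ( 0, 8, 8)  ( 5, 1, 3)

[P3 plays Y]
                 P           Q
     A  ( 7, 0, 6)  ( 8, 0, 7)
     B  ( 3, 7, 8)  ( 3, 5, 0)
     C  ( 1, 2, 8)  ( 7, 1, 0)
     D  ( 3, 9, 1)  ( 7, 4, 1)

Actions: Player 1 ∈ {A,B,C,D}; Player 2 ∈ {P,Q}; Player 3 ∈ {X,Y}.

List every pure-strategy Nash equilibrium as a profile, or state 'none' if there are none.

PSNE = {(A,Q,Y)}

(A,P,X): not NE [P1→C gives 9>5; P2→Q gives 9>0]
(A,P,Y): not NE [P3→X gives 9>6]
(A,Q,X): not NE [P1→C gives 9>0; P3→Y gives 7>5]
(A,Q,Y): NE
(B,P,X): not NE [P1→C gives 9>5; P2→Q gives 3>0; P3→Y gives 8>3]
(B,P,Y): not NE [P1→A gives 7>3]
(B,Q,X): not NE [P1→C gives 9>6]
(B,Q,Y): not NE [P1→A gives 8>3; P2→P gives 7>5; P3→X gives 6>0]
(C,P,X): not NE [P3→Y gives 8>6]
(C,P,Y): not NE [P1→A gives 7>1]
(C,Q,X): not NE [P2→P gives 9>6]
(C,Q,Y): not NE [P1→A gives 8>7; P2→P gives 2>1; P3→X gives 3>0]
(D,P,X): not NE [P1→C gives 9>0]
(D,P,Y): not NE [P1→A gives 7>3; P3→X gives 8>1]
(D,Q,X): not NE [P1→C gives 9>5; P2→P gives 8>1]
(D,Q,Y): not NE [P1→A gives 8>7; P2→P gives 9>4; P3→X gives 3>1]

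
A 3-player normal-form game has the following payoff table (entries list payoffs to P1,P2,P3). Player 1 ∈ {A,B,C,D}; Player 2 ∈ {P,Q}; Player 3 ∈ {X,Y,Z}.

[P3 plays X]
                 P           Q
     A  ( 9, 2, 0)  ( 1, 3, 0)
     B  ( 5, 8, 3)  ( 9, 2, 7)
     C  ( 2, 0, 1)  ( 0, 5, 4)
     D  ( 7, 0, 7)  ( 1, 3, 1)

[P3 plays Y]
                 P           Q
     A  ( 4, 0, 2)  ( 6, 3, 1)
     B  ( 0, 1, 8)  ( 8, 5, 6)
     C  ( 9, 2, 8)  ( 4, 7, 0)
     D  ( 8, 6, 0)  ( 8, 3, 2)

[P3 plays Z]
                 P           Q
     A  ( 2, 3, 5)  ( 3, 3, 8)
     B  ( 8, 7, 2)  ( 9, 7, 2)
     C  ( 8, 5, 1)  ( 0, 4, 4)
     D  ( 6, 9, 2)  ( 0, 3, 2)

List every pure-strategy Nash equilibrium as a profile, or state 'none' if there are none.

No pure NE.

(A,P,X): not NE [P2→Q gives 3>2; P3→Z gives 5>0]
(A,P,Y): not NE [P1→C gives 9>4; P2→Q gives 3>0; P3→Z gives 5>2]
(A,P,Z): not NE [P1→C gives 8>2]
(A,Q,X): not NE [P1→B gives 9>1; P3→Z gives 8>0]
(A,Q,Y): not NE [P1→D gives 8>6; P3→Z gives 8>1]
(A,Q,Z): not NE [P1→B gives 9>3]
(B,P,X): not NE [P1→A gives 9>5; P3→Y gives 8>3]
(B,P,Y): not NE [P1→C gives 9>0; P2→Q gives 5>1]
(B,P,Z): not NE [P3→Y gives 8>2]
(B,Q,X): not NE [P2→P gives 8>2]
(B,Q,Y): not NE [P3→X gives 7>6]
(B,Q,Z): not NE [P3→X gives 7>2]
(C,P,X): not NE [P1→A gives 9>2; P2→Q gives 5>0; P3→Y gives 8>1]
(C,P,Y): not NE [P2→Q gives 7>2]
(C,P,Z): not NE [P3→Y gives 8>1]
(C,Q,X): not NE [P1→B gives 9>0]
(C,Q,Y): not NE [P1→D gives 8>4; P3→Z gives 4>0]
(C,Q,Z): not NE [P1→B gives 9>0; P2→P gives 5>4]
(D,P,X): not NE [P1→A gives 9>7; P2→Q gives 3>0]
(D,P,Y): not NE [P1→C gives 9>8; P3→X gives 7>0]
(D,P,Z): not NE [P1→C gives 8>6; P3→X gives 7>2]
(D,Q,X): not NE [P1→B gives 9>1; P3→Z gives 2>1]
(D,Q,Y): not NE [P2→P gives 6>3]
(D,Q,Z): not NE [P1→B gives 9>0; P2→P gives 9>3]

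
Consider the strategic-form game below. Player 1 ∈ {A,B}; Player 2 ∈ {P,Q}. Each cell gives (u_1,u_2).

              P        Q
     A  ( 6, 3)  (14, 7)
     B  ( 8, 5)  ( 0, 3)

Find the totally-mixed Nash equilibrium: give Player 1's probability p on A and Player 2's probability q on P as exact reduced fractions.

P1 indiff ⇒ q·6+(1-q)·14 = q·8+(1-q)·0 ⇒ q(-2) = (1-q)(-14) ⇒ q = 7/8
P2 indiff ⇒ p·3+(1-p)·5 = p·7+(1-p)·3 ⇒ p(-4) = (1-p)(-2) ⇒ p = 1/3

P1 mixes 1/3 on A; P2 mixes 7/8 on P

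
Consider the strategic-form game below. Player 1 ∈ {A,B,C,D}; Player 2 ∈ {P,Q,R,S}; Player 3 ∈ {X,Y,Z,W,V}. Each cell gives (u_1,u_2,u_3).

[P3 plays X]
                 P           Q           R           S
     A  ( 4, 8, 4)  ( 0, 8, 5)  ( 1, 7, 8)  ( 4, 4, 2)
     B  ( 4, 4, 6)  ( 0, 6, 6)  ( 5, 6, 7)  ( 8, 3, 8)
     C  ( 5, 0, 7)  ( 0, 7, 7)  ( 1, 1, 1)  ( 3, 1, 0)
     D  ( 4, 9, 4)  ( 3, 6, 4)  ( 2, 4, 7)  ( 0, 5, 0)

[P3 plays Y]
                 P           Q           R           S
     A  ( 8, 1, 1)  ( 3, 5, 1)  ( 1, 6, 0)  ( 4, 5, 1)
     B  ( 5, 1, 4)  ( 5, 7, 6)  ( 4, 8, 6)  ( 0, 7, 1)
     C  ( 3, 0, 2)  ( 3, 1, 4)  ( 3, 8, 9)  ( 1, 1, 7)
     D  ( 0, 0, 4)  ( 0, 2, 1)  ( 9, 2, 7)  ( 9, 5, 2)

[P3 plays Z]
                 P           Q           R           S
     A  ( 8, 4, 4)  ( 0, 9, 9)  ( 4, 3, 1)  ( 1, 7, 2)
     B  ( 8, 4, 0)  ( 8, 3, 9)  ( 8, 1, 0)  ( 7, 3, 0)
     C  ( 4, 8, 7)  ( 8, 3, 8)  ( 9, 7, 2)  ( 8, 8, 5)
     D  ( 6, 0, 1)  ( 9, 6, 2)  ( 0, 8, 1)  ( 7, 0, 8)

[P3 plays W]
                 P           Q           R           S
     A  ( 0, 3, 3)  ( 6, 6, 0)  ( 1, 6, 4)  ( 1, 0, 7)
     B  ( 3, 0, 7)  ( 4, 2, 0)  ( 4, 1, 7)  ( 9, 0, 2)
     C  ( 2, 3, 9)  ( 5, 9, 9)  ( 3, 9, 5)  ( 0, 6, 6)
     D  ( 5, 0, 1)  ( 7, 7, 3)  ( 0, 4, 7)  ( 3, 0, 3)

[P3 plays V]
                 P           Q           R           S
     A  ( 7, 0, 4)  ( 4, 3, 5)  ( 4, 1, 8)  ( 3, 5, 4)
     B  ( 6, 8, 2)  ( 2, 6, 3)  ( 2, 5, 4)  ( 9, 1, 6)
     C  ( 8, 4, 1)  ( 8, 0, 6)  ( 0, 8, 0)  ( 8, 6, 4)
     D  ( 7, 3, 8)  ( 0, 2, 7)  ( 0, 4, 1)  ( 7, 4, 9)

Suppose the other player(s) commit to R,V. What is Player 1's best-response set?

u_1(A vs R,V) = 4
u_1(B vs R,V) = 2
u_1(C vs R,V) = 0
u_1(D vs R,V) = 0
max payoff 4 at {A}

P1 best: {A}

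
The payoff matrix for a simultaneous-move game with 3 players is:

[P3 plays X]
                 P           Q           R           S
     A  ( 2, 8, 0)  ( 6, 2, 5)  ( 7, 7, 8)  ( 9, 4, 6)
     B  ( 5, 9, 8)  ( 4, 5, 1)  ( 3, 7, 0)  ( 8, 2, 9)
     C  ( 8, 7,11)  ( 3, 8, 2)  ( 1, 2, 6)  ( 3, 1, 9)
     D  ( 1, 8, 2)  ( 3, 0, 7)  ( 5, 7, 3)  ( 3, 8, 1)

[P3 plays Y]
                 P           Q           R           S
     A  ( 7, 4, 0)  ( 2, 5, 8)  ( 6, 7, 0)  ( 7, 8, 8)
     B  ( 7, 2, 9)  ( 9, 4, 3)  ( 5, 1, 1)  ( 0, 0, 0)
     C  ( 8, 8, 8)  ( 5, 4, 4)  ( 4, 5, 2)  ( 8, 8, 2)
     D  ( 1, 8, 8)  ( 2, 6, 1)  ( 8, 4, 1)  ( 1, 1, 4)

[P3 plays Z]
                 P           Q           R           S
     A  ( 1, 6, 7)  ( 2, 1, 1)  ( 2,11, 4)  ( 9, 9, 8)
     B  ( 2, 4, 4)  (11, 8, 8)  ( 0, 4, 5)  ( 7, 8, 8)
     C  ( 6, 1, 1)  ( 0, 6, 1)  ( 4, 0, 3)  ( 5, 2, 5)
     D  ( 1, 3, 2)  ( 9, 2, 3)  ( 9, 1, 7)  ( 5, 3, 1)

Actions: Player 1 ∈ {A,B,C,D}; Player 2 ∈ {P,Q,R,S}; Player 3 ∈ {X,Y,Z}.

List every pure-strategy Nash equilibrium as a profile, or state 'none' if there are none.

Nash profiles: (B,Q,Z)

(A,P,X): not NE [P1→C gives 8>2; P3→Z gives 7>0]
(A,P,Y): not NE [P1→C gives 8>7; P2→S gives 8>4; P3→Z gives 7>0]
(A,P,Z): not NE [P1→C gives 6>1; P2→R gives 11>6]
(A,Q,X): not NE [P2→P gives 8>2; P3→Y gives 8>5]
(A,Q,Y): not NE [P1→B gives 9>2; P2→S gives 8>5]
(A,Q,Z): not NE [P1→B gives 11>2; P2→R gives 11>1; P3→Y gives 8>1]
(A,R,X): not NE [P2→P gives 8>7]
(A,R,Y): not NE [P1→D gives 8>6; P2→S gives 8>7; P3→X gives 8>0]
(A,R,Z): not NE [P1→D gives 9>2; P3→X gives 8>4]
(A,S,X): not NE [P2→P gives 8>4; P3→Z gives 8>6]
(A,S,Y): not NE [P1→C gives 8>7]
(A,S,Z): not NE [P2→R gives 11>9]
(B,P,X): not NE [P1→C gives 8>5; P3→Y gives 9>8]
(B,P,Y): not NE [P1→C gives 8>7; P2→Q gives 4>2]
(B,P,Z): not NE [P1→C gives 6>2; P2→S gives 8>4; P3→Y gives 9>4]
(B,Q,X): not NE [P1→A gives 6>4; P2→P gives 9>5; P3→Z gives 8>1]
(B,Q,Y): not NE [P3→Z gives 8>3]
(B,Q,Z): NE
(B,R,X): not NE [P1→A gives 7>3; P2→P gives 9>7; P3→Z gives 5>0]
(B,R,Y): not NE [P1→D gives 8>5; P2→Q gives 4>1; P3→Z gives 5>1]
(B,R,Z): not NE [P1→D gives 9>0; P2→S gives 8>4]
(B,S,X): not NE [P1→A gives 9>8; P2→P gives 9>2]
(B,S,Y): not NE [P1→C gives 8>0; P2→Q gives 4>0; P3→X gives 9>0]
(B,S,Z): not NE [P1→A gives 9>7; P3→X gives 9>8]
(C,P,X): not NE [P2→Q gives 8>7]
(C,P,Y): not NE [P3→X gives 11>8]
(C,P,Z): not NE [P2→Q gives 6>1; P3→X gives 11>1]
(C,Q,X): not NE [P1→A gives 6>3; P3→Y gives 4>2]
(C,Q,Y): not NE [P1→B gives 9>5; P2→S gives 8>4]
(C,Q,Z): not NE [P1→B gives 11>0; P3→Y gives 4>1]
(C,R,X): not NE [P1→A gives 7>1; P2→Q gives 8>2]
(C,R,Y): not NE [P1→D gives 8>4; P2→S gives 8>5; P3→X gives 6>2]
(C,R,Z): not NE [P1→D gives 9>4; P2→Q gives 6>0; P3→X gives 6>3]
(C,S,X): not NE [P1→A gives 9>3; P2→Q gives 8>1]
(C,S,Y): not NE [P3→X gives 9>2]
(C,S,Z): not NE [P1→A gives 9>5; P2→Q gives 6>2; P3→X gives 9>5]
(D,P,X): not NE [P1→C gives 8>1; P3→Y gives 8>2]
(D,P,Y): not NE [P1→C gives 8>1]
(D,P,Z): not NE [P1→C gives 6>1; P3→Y gives 8>2]
(D,Q,X): not NE [P1→A gives 6>3; P2→S gives 8>0]
(D,Q,Y): not NE [P1→B gives 9>2; P2→P gives 8>6; P3→X gives 7>1]
(D,Q,Z): not NE [P1→B gives 11>9; P2→S gives 3>2; P3→X gives 7>3]
(D,R,X): not NE [P1→A gives 7>5; P2→S gives 8>7; P3→Z gives 7>3]
(D,R,Y): not NE [P2→P gives 8>4; P3→Z gives 7>1]
(D,R,Z): not NE [P2→S gives 3>1]
(D,S,X): not NE [P1→A gives 9>3; P3→Y gives 4>1]
(D,S,Y): not NE [P1→C gives 8>1; P2→P gives 8>1]
(D,S,Z): not NE [P1→A gives 9>5; P3→Y gives 4>1]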